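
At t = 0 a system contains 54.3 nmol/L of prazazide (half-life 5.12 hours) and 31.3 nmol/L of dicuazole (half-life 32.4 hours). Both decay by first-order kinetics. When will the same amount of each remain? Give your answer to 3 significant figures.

4.83 hours

Set 54.3·(1/2)^(t/5.12) = 31.3·(1/2)^(t/32.4).
Taking log₂: log₂(54.3/31.3) = t·(1/5.12 − 1/32.4).
log₂(1.7348) = 0.79479; 1/5.12 − 1/32.4 = 0.16445.
t = 0.79479 / 0.16445 ≈ 4.8331 hours.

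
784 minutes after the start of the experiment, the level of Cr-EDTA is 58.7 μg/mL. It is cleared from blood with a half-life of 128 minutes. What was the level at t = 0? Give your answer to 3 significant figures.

4100 μg/mL

Number of half-lives elapsed: n = 784/128 ≈ 6.125.
A₀ = A × 2^n = 58.7 × 2^6.125 = 58.7 × 69.792 ≈ 4096.8 μg/mL.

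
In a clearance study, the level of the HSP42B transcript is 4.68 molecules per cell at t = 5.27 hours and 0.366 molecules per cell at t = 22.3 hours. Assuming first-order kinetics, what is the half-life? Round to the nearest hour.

Over Δt = 22.3 − 5.27 = 17.03 hours, the level fell by a factor of 4.68/0.366 ≈ 12.787.
n = log₂(12.787) ≈ 3.6766 half-lives, so t½ = 17.03/3.6766 ≈ 4.632 hours.

5 hours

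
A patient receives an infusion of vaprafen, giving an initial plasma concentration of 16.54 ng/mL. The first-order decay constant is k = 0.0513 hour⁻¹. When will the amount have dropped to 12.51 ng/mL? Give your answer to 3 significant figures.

5.44 hours

t½ = ln 2 / k = 0.69315 / 0.0513 ≈ 13.512 hours.
Fraction remaining = 12.51/16.54 ≈ 0.75635.
n = log₂(16.54/12.51) = ln(1.3221)/ln 2 ≈ 0.40288 half-lives.
t = n × t½ = 0.40288 × 13.512 ≈ 5.4435 hours.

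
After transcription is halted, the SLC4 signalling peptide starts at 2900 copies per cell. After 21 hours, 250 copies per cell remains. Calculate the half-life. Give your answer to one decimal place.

A/A₀ = 250/2900 ≈ 0.086207.
n = log₂(11.6) ≈ 3.5361 half-lives elapsed in 21 hours.
t½ = 21/3.5361 ≈ 5.9388 hours.

5.9 hours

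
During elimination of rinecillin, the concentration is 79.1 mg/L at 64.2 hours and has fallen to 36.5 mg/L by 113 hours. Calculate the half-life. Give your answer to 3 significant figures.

Over Δt = 113 − 64.2 = 48.8 hours, the level fell by a factor of 79.1/36.5 ≈ 2.1671.
n = log₂(2.1671) ≈ 1.1158 half-lives, so t½ = 48.8/1.1158 ≈ 43.736 hours.

43.7 hours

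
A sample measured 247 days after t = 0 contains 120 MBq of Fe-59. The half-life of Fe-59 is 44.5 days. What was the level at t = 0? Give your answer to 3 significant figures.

5620 MBq

Number of half-lives elapsed: n = 247/44.5 ≈ 5.5506.
A₀ = A × 2^n = 120 × 2^5.5506 = 120 × 46.869 ≈ 5624.3 MBq.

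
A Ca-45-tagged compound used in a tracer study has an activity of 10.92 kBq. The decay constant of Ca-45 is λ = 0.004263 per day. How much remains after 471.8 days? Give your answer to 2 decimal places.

t½ = ln 2 / λ = 0.69315 / 0.004263 ≈ 162.6 days.
Number of half-lives: n = 471.8/162.6 ≈ 2.9017.
Remaining = 10.92 × (1/2)^2.9017 = 10.92 × 0.13382 ≈ 1.4613 kBq.

1.46 kBq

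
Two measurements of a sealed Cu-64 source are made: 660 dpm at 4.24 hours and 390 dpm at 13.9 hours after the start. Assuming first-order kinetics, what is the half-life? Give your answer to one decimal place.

Over Δt = 13.9 − 4.24 = 9.66 hours, the level fell by a factor of 660/390 ≈ 1.6923.
n = log₂(1.6923) ≈ 0.75899 half-lives, so t½ = 9.66/0.75899 ≈ 12.727 hours.

12.7 hours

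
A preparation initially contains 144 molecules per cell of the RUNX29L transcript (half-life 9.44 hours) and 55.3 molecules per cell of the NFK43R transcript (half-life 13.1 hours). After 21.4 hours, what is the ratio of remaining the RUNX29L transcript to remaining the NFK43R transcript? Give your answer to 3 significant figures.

RUNX29L transcript: 144 × (1/2)^(21.4/9.44) = 144 × (1/2)^2.2669 ≈ 29.919 molecules per cell.
NFK43R transcript: 55.3 × (1/2)^(21.4/13.1) = 55.3 × (1/2)^1.6336 ≈ 17.822 molecules per cell.
Ratio ≈ 29.919 / 17.822 ≈ 1.6787.

1.68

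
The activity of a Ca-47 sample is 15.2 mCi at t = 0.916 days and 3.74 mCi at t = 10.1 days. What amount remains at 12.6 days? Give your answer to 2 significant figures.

Over Δt = 10.1 − 0.916 = 9.184 days, the level fell by a factor of 15.2/3.74 ≈ 4.0642.
n = log₂(4.0642) ≈ 2.023 half-lives, so t½ = 9.184/2.023 ≈ 4.5399 days.
From t = 10.1 to t = 12.6: 3.74 × (1/2)^((12.6−10.1)/4.5399) ≈ 2.5533 mCi.

2.6 mCi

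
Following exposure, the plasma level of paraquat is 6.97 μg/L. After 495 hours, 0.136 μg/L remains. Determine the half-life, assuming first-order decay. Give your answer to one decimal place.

87.2 hours

A/A₀ = 0.136/6.97 ≈ 0.019512.
n = log₂(51.25) ≈ 5.6795 half-lives elapsed in 495 hours.
t½ = 495/5.6795 ≈ 87.156 hours.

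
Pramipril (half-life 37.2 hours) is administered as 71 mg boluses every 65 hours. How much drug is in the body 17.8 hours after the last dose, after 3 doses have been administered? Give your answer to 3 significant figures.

The 3 doses were given 147.8, 82.8, 17.8 hours ago.
Total = 71·(1/2)^(147.8/37.2) + 71·(1/2)^(82.8/37.2) + 71·(1/2)^(17.8/37.2)
      = 4.521 + 15.178 + 50.959 ≈ 70.658 mg.

70.7 mg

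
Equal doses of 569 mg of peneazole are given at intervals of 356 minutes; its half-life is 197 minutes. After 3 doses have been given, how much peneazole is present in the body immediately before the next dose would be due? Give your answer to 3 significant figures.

The 3 doses were given 1068, 712, 356 minutes ago.
Total = 569·(1/2)^(1068/197) + 569·(1/2)^(712/197) + 569·(1/2)^(356/197)
      = 13.278 + 46.465 + 162.6 ≈ 222.34 mg.

222 mg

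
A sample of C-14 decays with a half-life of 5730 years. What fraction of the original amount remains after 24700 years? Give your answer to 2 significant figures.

n = 24700/5730 ≈ 4.3106 half-lives.
Fraction remaining = (1/2)^4.3106 ≈ 0.050393.

0.050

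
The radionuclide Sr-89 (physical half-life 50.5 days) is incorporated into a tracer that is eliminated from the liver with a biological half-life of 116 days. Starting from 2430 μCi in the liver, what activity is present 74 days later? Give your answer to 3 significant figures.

566 μCi

1/t_eff = 1/t_phys + 1/t_biol = 1/50.5 + 1/116 = 0.028423 per day.
t_eff = 50.5 × 116 / (50.5 + 116) ≈ 35.183 days.
Remaining = 2430 × (1/2)^(74/35.183) = 2430 × (1/2)^2.1033 ≈ 565.53 μCi.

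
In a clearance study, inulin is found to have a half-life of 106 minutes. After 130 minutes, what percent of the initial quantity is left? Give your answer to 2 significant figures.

43%

n = 130/106 ≈ 1.2264 half-lives.
Fraction remaining = (1/2)^1.2264 ≈ 0.42738, i.e. 42.738%.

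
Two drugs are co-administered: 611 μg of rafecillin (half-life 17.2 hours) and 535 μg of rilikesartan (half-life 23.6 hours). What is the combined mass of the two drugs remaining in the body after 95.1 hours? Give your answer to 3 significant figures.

46.0 μg

rafecillin: 611 × (1/2)^(95.1/17.2) = 611 × (1/2)^5.5291 ≈ 13.232 μg.
rilikesartan: 535 × (1/2)^(95.1/23.6) = 535 × (1/2)^4.0297 ≈ 32.757 μg.
Total = 13.232 + 32.757 ≈ 45.989 μg.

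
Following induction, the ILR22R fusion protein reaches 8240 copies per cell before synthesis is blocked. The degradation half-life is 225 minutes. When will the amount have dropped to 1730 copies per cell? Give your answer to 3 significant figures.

507 minutes

Fraction remaining = 1730/8240 ≈ 0.20995.
n = log₂(8240/1730) = ln(4.763)/ln 2 ≈ 2.2519 half-lives.
t = n × t½ = 2.2519 × 225 ≈ 506.67 minutes.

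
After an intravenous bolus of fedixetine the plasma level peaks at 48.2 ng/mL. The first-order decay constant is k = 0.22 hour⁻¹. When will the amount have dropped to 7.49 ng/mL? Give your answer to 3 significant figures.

8.46 hours

t½ = ln 2 / k = 0.69315 / 0.22 ≈ 3.1507 hours.
Fraction remaining = 7.49/48.2 ≈ 0.15539.
n = log₂(48.2/7.49) = ln(6.4352)/ln 2 ≈ 2.686 half-lives.
t = n × t½ = 2.686 × 3.1507 ≈ 8.4627 hours.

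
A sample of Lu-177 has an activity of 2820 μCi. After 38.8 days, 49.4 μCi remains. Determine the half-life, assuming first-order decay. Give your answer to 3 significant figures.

6.65 days

A/A₀ = 49.4/2820 ≈ 0.017518.
n = log₂(57.085) ≈ 5.835 half-lives elapsed in 38.8 days.
t½ = 38.8/5.835 ≈ 6.6495 days.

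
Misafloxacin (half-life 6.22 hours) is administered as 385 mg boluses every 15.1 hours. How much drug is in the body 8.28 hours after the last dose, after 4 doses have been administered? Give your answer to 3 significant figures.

188 mg

The 4 doses were given 53.58, 38.48, 23.38, 8.28 hours ago.
Total = 385·(1/2)^(53.58/6.22) + 385·(1/2)^(38.48/6.22) + 385·(1/2)^(23.38/6.22) + 385·(1/2)^(8.28/6.22)
      = 0.98253 + 5.2862 + 28.44 + 153.01 ≈ 187.72 mg.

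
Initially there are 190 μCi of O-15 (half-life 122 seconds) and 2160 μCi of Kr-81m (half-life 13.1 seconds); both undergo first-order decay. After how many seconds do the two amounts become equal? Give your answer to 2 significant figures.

51 seconds

Set 190·(1/2)^(t/122) = 2160·(1/2)^(t/13.1).
Taking log₂: log₂(190/2160) = t·(1/122 − 1/13.1).
log₂(0.087963) = -3.507; 1/122 − 1/13.1 = -0.068139.
t = -3.507 / -0.068139 ≈ 51.468 seconds.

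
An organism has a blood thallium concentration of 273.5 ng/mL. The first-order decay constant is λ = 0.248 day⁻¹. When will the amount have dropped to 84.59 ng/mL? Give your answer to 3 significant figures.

t½ = ln 2 / λ = 0.69315 / 0.248 ≈ 2.7949 days.
Fraction remaining = 84.59/273.5 ≈ 0.30929.
n = log₂(273.5/84.59) = ln(3.2332)/ln 2 ≈ 1.693 half-lives.
t = n × t½ = 1.693 × 2.7949 ≈ 4.7318 days.

4.73 days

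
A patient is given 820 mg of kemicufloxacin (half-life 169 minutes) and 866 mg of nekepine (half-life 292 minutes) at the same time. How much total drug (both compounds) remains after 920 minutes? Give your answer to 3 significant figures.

116 mg

kemicufloxacin: 820 × (1/2)^(920/169) = 820 × (1/2)^5.4438 ≈ 18.84 mg.
nekepine: 866 × (1/2)^(920/292) = 866 × (1/2)^3.1507 ≈ 97.514 mg.
Total = 18.84 + 97.514 ≈ 116.35 mg.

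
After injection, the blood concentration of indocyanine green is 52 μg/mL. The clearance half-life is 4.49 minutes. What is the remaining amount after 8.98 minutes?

13 μg/mL

Elapsed time is 2 half-lives (8.98/4.49).
Each half-life halves the amount: 52 × (1/2)^2 = 52/4 = 13 μg/mL.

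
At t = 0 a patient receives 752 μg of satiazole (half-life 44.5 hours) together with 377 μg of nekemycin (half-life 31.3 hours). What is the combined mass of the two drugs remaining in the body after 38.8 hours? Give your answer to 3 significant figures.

571 μg

satiazole: 752 × (1/2)^(38.8/44.5) = 752 × (1/2)^0.87191 ≈ 410.91 μg.
nekemycin: 377 × (1/2)^(38.8/31.3) = 377 × (1/2)^1.2396 ≈ 159.65 μg.
Total = 410.91 + 159.65 ≈ 570.56 μg.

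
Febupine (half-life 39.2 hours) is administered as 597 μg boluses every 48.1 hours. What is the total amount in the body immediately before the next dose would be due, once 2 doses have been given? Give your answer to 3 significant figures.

The 2 doses were given 96.2, 48.1 hours ago.
Total = 597·(1/2)^(96.2/39.2) + 597·(1/2)^(48.1/39.2)
      = 108.95 + 255.03 ≈ 363.98 μg.

364 μg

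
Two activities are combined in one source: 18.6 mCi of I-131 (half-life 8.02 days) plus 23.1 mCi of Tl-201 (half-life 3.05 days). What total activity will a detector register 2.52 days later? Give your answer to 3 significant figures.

28.0 mCi

I-131: 18.6 × (1/2)^(2.52/8.02) = 18.6 × (1/2)^0.31421 ≈ 14.96 mCi.
Tl-201: 23.1 × (1/2)^(2.52/3.05) = 23.1 × (1/2)^0.82623 ≈ 13.028 mCi.
Total = 14.96 + 13.028 ≈ 27.988 mCi.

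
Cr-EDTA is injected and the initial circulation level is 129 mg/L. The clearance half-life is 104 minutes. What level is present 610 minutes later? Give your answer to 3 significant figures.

2.21 mg/L

Number of half-lives: n = 610/104 ≈ 5.8654.
Remaining = 129 × (1/2)^5.8654 = 129 × 0.017153 ≈ 2.2128 mg/L.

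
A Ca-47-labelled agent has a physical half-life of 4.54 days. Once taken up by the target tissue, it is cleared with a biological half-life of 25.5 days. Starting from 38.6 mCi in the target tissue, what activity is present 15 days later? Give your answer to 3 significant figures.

2.60 mCi

1/t_eff = 1/t_phys + 1/t_biol = 1/4.54 + 1/25.5 = 0.25948 per day.
t_eff = 4.54 × 25.5 / (4.54 + 25.5) ≈ 3.8539 days.
Remaining = 38.6 × (1/2)^(15/3.8539) = 38.6 × (1/2)^3.8922 ≈ 2.5997 mCi.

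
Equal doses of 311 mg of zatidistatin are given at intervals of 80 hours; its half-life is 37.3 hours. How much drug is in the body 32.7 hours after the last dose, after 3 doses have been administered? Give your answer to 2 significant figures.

The 3 doses were given 192.7, 112.7, 32.7 hours ago.
Total = 311·(1/2)^(192.7/37.3) + 311·(1/2)^(112.7/37.3) + 311·(1/2)^(32.7/37.3)
      = 8.6611 + 38.301 + 169.38 ≈ 216.34 mg.

220 mg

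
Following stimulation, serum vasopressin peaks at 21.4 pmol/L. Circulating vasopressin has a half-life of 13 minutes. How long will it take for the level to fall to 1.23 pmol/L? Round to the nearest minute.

54 minutes

Fraction remaining = 1.23/21.4 ≈ 0.057477.
n = log₂(21.4/1.23) = ln(17.398)/ln 2 ≈ 4.1209 half-lives.
t = n × t½ = 4.1209 × 13 ≈ 53.571 minutes.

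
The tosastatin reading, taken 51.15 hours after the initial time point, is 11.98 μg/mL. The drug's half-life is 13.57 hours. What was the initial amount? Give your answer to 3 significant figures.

Number of half-lives elapsed: n = 51.15/13.57 ≈ 3.7693.
A₀ = A × 2^n = 11.98 × 2^3.7693 = 11.98 × 13.636 ≈ 163.36 μg/mL.

163 μg/mL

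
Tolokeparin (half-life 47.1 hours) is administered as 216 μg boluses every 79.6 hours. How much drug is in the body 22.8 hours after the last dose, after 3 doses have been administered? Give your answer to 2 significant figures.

220 μg

The 3 doses were given 182, 102.4, 22.8 hours ago.
Total = 216·(1/2)^(182/47.1) + 216·(1/2)^(102.4/47.1) + 216·(1/2)^(22.8/47.1)
      = 14.833 + 47.861 + 154.43 ≈ 217.12 μg.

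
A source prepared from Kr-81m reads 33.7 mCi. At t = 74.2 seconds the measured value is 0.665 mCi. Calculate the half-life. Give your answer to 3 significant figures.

13.1 seconds

A/A₀ = 0.665/33.7 ≈ 0.019733.
n = log₂(50.677) ≈ 5.6633 half-lives elapsed in 74.2 seconds.
t½ = 74.2/5.6633 ≈ 13.102 seconds.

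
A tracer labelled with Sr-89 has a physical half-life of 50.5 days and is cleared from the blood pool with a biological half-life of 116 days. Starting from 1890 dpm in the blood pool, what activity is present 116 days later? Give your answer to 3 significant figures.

1/t_eff = 1/t_phys + 1/t_biol = 1/50.5 + 1/116 = 0.028423 per day.
t_eff = 50.5 × 116 / (50.5 + 116) ≈ 35.183 days.
Remaining = 1890 × (1/2)^(116/35.183) = 1890 × (1/2)^3.297 ≈ 192.29 dpm.

192 dpm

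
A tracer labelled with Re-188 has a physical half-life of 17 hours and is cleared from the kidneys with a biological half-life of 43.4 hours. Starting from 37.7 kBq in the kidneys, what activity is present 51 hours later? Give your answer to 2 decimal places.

2.09 kBq

1/t_eff = 1/t_phys + 1/t_biol = 1/17 + 1/43.4 = 0.081865 per hour.
t_eff = 17 × 43.4 / (17 + 43.4) ≈ 12.215 hours.
Remaining = 37.7 × (1/2)^(51/12.215) = 37.7 × (1/2)^4.1751 ≈ 2.0869 kBq.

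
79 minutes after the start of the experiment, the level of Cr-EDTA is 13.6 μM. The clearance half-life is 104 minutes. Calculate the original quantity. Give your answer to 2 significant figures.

Number of half-lives elapsed: n = 79/104 ≈ 0.75962.
A₀ = A × 2^n = 13.6 × 2^0.75962 = 13.6 × 1.693 ≈ 23.025 μM.

23 μM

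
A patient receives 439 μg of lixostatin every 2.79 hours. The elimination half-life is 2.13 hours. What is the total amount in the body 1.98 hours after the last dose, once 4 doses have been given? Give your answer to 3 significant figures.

The 4 doses were given 10.35, 7.56, 4.77, 1.98 hours ago.
Total = 439·(1/2)^(10.35/2.13) + 439·(1/2)^(7.56/2.13) + 439·(1/2)^(4.77/2.13) + 439·(1/2)^(1.98/2.13)
      = 15.126 + 37.499 + 92.967 + 230.48 ≈ 376.07 μg.

376 μg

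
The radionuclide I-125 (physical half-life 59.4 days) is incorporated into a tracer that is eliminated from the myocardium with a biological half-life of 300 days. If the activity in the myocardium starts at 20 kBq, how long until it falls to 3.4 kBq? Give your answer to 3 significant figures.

1/t_eff = 1/t_phys + 1/t_biol = 1/59.4 + 1/300 = 0.020168 per day.
t_eff = 59.4 × 300 / (59.4 + 300) ≈ 49.583 days.
n = log₂(20/3.4) ≈ 2.5564; t = 2.5564 × 49.583 ≈ 126.75 days.

127 days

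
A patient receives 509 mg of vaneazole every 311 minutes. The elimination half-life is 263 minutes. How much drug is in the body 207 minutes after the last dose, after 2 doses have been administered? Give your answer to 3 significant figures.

The 2 doses were given 518, 207 minutes ago.
Total = 509·(1/2)^(518/263) + 509·(1/2)^(207/263)
      = 129.96 + 294.98 ≈ 424.94 mg.

425 mg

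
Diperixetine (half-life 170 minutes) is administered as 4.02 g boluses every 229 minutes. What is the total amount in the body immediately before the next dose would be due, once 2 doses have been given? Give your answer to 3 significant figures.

2.20 g

The 2 doses were given 458, 229 minutes ago.
Total = 4.02·(1/2)^(458/170) + 4.02·(1/2)^(229/170)
      = 0.62118 + 1.5802 ≈ 2.2014 g.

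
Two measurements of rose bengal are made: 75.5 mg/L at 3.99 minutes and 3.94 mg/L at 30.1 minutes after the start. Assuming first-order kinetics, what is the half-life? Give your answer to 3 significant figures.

6.13 minutes

Over Δt = 30.1 − 3.99 = 26.11 minutes, the level fell by a factor of 75.5/3.94 ≈ 19.162.
n = log₂(19.162) ≈ 4.2602 half-lives, so t½ = 26.11/4.2602 ≈ 6.1288 minutes.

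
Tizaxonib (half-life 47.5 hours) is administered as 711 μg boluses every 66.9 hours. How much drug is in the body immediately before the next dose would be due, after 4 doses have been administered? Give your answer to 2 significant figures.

The 4 doses were given 267.6, 200.7, 133.8, 66.9 hours ago.
Total = 711·(1/2)^(267.6/47.5) + 711·(1/2)^(200.7/47.5) + 711·(1/2)^(133.8/47.5) + 711·(1/2)^(66.9/47.5)
      = 14.321 + 38.014 + 100.91 + 267.85 ≈ 421.09 μg.

420 μg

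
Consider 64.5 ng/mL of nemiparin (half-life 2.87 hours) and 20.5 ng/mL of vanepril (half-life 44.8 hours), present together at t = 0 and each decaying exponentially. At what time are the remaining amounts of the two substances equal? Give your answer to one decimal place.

5.1 hours

Set 64.5·(1/2)^(t/2.87) = 20.5·(1/2)^(t/44.8).
Taking log₂: log₂(64.5/20.5) = t·(1/2.87 − 1/44.8).
log₂(3.1463) = 1.6537; 1/2.87 − 1/44.8 = 0.32611.
t = 1.6537 / 0.32611 ≈ 5.0709 hours.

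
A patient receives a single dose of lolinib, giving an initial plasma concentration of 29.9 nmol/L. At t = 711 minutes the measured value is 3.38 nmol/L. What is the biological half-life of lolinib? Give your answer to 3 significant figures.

226 minutes

A/A₀ = 3.38/29.9 ≈ 0.11304.
n = log₂(8.8462) ≈ 3.1451 half-lives elapsed in 711 minutes.
t½ = 711/3.1451 ≈ 226.07 minutes.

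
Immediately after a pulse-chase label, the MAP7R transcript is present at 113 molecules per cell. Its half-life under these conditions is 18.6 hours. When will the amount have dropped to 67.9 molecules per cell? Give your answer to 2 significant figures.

14 hours

Fraction remaining = 67.9/113 ≈ 0.60088.
n = log₂(113/67.9) = ln(1.6642)/ln 2 ≈ 0.73484 half-lives.
t = n × t½ = 0.73484 × 18.6 ≈ 13.668 hours.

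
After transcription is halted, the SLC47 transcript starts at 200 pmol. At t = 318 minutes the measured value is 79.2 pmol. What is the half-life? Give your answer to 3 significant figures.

238 minutes

A/A₀ = 79.2/200 ≈ 0.396.
n = log₂(2.5253) ≈ 1.3364 half-lives elapsed in 318 minutes.
t½ = 318/1.3364 ≈ 237.95 minutes.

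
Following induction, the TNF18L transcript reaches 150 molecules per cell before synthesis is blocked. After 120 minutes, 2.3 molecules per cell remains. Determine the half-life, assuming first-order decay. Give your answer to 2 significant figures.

A/A₀ = 2.3/150 ≈ 0.015333.
n = log₂(65.217) ≈ 6.0272 half-lives elapsed in 120 minutes.
t½ = 120/6.0272 ≈ 19.91 minutes.

20 minutes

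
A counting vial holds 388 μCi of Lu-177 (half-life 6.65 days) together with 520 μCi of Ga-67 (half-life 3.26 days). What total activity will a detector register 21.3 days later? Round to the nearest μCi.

48 μCi

Lu-177: 388 × (1/2)^(21.3/6.65) = 388 × (1/2)^3.203 ≈ 42.134 μCi.
Ga-67: 520 × (1/2)^(21.3/3.26) = 520 × (1/2)^6.5337 ≈ 5.6124 μCi.
Total = 42.134 + 5.6124 ≈ 47.746 μCi.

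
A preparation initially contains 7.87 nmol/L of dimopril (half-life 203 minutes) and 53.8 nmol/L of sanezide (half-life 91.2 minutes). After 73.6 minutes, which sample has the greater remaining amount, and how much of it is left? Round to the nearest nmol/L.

dimopril: 7.87 × (1/2)^0.36256 ≈ 6.1211 nmol/L.
sanezide: 53.8 × (1/2)^0.80702 ≈ 30.75 nmol/L.
Sanezide has more remaining, at ≈ 30.75 nmol/L.

sanezide, 31 nmol/L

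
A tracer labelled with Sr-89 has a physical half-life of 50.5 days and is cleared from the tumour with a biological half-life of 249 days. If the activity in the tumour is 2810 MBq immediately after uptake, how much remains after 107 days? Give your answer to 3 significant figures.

480 MBq

1/t_eff = 1/t_phys + 1/t_biol = 1/50.5 + 1/249 = 0.023818 per day.
t_eff = 50.5 × 249 / (50.5 + 249) ≈ 41.985 days.
Remaining = 2810 × (1/2)^(107/41.985) = 2810 × (1/2)^2.5485 ≈ 480.31 MBq.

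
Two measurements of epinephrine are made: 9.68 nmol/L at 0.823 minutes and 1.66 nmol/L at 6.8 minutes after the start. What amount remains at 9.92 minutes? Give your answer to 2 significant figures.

Over Δt = 6.8 − 0.823 = 5.977 minutes, the level fell by a factor of 9.68/1.66 ≈ 5.8313.
n = log₂(5.8313) ≈ 2.5438 half-lives, so t½ = 5.977/2.5438 ≈ 2.3496 minutes.
From t = 6.8 to t = 9.92: 1.66 × (1/2)^((9.92−6.8)/2.3496) ≈ 0.66127 nmol/L.

0.66 nmol/L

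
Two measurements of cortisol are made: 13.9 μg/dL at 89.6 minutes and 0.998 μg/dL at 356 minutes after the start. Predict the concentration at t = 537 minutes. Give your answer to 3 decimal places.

Over Δt = 356 − 89.6 = 266.4 minutes, the level fell by a factor of 13.9/0.998 ≈ 13.928.
n = log₂(13.928) ≈ 3.7999 half-lives, so t½ = 266.4/3.7999 ≈ 70.107 minutes.
From t = 356 to t = 537: 0.998 × (1/2)^((537−356)/70.107) ≈ 0.1667 μg/dL.

0.167 μg/dL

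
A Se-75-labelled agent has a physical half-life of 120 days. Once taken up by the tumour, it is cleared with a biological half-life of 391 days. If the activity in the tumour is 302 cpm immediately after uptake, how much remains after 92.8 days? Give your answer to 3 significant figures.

150 cpm

1/t_eff = 1/t_phys + 1/t_biol = 1/120 + 1/391 = 0.010891 per day.
t_eff = 120 × 391 / (120 + 391) ≈ 91.82 days.
Remaining = 302 × (1/2)^(92.8/91.82) = 302 × (1/2)^1.0107 ≈ 149.89 cpm.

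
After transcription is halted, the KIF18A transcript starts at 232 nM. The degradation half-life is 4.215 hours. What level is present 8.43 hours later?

Elapsed time is 2 half-lives (8.43/4.215).
Each half-life halves the amount: 232 × (1/2)^2 = 232/4 = 58 nM.

58 nM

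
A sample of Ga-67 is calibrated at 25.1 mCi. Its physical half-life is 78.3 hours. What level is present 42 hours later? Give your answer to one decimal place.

17.3 mCi

Number of half-lives: n = 42/78.3 ≈ 0.5364.
Remaining = 25.1 × (1/2)^0.5364 = 25.1 × 0.68949 ≈ 17.306 mCi.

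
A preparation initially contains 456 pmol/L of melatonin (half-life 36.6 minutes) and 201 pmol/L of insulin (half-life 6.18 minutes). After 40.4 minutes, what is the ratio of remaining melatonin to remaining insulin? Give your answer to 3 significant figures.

melatonin: 456 × (1/2)^(40.4/36.6) = 456 × (1/2)^1.1038 ≈ 212.17 pmol/L.
insulin: 201 × (1/2)^(40.4/6.18) = 201 × (1/2)^6.5372 ≈ 2.1642 pmol/L.
Ratio ≈ 212.17 / 2.1642 ≈ 98.035.

98.0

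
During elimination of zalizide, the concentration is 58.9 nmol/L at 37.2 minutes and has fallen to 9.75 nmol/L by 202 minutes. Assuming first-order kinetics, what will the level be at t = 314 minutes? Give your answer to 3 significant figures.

Over Δt = 202 − 37.2 = 164.8 minutes, the level fell by a factor of 58.9/9.75 ≈ 6.041.
n = log₂(6.041) ≈ 2.5948 half-lives, so t½ = 164.8/2.5948 ≈ 63.512 minutes.
From t = 202 to t = 314: 9.75 × (1/2)^((314−202)/63.512) ≈ 2.8718 nmol/L.

2.87 nmol/L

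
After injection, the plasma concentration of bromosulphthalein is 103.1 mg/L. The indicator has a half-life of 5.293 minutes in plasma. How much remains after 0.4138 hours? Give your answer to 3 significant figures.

3.99 mg/L

Convert the elapsed time: 0.4138 hours = 24.828 minutes.
Number of half-lives: n = 24.828/5.293 ≈ 4.6907.
Remaining = 103.1 × (1/2)^4.6907 = 103.1 × 0.038721 ≈ 3.9922 mg/L.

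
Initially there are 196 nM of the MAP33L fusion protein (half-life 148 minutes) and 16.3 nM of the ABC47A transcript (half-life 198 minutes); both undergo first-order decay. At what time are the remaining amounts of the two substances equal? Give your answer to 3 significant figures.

Set 196·(1/2)^(t/148) = 16.3·(1/2)^(t/198).
Taking log₂: log₂(196/16.3) = t·(1/148 − 1/198).
log₂(12.025) = 3.5879; 1/148 − 1/198 = 0.0017063.
t = 3.5879 / 0.0017063 ≈ 2102.8 minutes.

2100 minutes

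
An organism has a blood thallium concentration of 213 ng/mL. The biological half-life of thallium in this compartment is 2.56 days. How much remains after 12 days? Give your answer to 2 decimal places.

Number of half-lives: n = 12/2.56 ≈ 4.6875.
Remaining = 213 × (1/2)^4.6875 = 213 × 0.038808 ≈ 8.2661 ng/mL.

8.27 ng/mL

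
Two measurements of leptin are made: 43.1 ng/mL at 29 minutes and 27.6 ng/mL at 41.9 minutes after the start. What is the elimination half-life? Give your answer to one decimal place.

Over Δt = 41.9 − 29 = 12.9 minutes, the level fell by a factor of 43.1/27.6 ≈ 1.5616.
n = log₂(1.5616) ≈ 0.64302 half-lives, so t½ = 12.9/0.64302 ≈ 20.062 minutes.

20.1 minutes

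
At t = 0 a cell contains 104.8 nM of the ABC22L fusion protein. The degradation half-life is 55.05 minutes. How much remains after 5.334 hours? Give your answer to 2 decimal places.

Convert the elapsed time: 5.334 hours = 320.04 minutes.
Number of half-lives: n = 320.04/55.05 ≈ 5.8136.
Remaining = 104.8 × (1/2)^5.8136 = 104.8 × 0.01778 ≈ 1.8633 nM.

1.86 nM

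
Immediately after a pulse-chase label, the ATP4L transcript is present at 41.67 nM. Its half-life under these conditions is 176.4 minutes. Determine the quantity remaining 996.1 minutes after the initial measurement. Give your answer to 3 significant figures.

0.832 nM

Number of half-lives: n = 996.1/176.4 ≈ 5.6468.
Remaining = 41.67 × (1/2)^5.6468 = 41.67 × 0.019959 ≈ 0.83169 nM.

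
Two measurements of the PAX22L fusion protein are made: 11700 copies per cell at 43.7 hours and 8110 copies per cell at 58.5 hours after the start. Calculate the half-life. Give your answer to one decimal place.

Over Δt = 58.5 − 43.7 = 14.8 hours, the level fell by a factor of 11700/8110 ≈ 1.4427.
n = log₂(1.4427) ≈ 0.52873 half-lives, so t½ = 14.8/0.52873 ≈ 27.991 hours.

28.0 hours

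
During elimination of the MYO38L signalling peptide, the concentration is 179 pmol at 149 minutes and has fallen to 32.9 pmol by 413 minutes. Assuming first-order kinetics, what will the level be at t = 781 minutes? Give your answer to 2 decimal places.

Over Δt = 413 − 149 = 264 minutes, the level fell by a factor of 179/32.9 ≈ 5.4407.
n = log₂(5.4407) ≈ 2.4438 half-lives, so t½ = 264/2.4438 ≈ 108.03 minutes.
From t = 413 to t = 781: 32.9 × (1/2)^((781−413)/108.03) ≈ 3.1027 pmol.

3.10 pmol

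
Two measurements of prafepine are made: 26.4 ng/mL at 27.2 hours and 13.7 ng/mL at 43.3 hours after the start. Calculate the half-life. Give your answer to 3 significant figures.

Over Δt = 43.3 − 27.2 = 16.1 hours, the level fell by a factor of 26.4/13.7 ≈ 1.927.
n = log₂(1.927) ≈ 0.94636 half-lives, so t½ = 16.1/0.94636 ≈ 17.013 hours.

17.0 hours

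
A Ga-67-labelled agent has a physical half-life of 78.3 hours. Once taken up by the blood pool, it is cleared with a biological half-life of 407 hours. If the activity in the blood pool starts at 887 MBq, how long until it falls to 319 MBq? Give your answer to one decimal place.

1/t_eff = 1/t_phys + 1/t_biol = 1/78.3 + 1/407 = 0.015228 per hour.
t_eff = 78.3 × 407 / (78.3 + 407) ≈ 65.667 hours.
n = log₂(887/319) ≈ 1.4754; t = 1.4754 × 65.667 ≈ 96.883 hours.

96.9 hours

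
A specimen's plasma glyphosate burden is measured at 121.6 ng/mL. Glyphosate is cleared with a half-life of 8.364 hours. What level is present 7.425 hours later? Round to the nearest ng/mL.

Number of half-lives: n = 7.425/8.364 ≈ 0.88773.
Remaining = 121.6 × (1/2)^0.88773 = 121.6 × 0.54046 ≈ 65.72 ng/mL.

66 ng/mL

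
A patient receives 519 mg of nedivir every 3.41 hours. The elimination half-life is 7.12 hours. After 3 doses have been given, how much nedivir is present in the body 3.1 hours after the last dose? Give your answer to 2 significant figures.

860 mg

The 3 doses were given 9.92, 6.51, 3.1 hours ago.
Total = 519·(1/2)^(9.92/7.12) + 519·(1/2)^(6.51/7.12) + 519·(1/2)^(3.1/7.12)
      = 197.59 + 275.38 + 383.8 ≈ 856.76 mg.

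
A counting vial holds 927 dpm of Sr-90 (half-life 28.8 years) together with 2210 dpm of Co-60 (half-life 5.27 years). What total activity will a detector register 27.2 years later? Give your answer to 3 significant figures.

Sr-90: 927 × (1/2)^(27.2/28.8) = 927 × (1/2)^0.94444 ≈ 481.7 dpm.
Co-60: 2210 × (1/2)^(27.2/5.27) = 2210 × (1/2)^5.1613 ≈ 61.757 dpm.
Total = 481.7 + 61.757 ≈ 543.45 dpm.

543 dpm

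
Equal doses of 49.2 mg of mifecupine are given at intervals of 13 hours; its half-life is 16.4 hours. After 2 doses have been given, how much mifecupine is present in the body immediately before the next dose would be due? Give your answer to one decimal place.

The 2 doses were given 26, 13 hours ago.
Total = 49.2·(1/2)^(26/16.4) + 49.2·(1/2)^(13/16.4)
      = 16.395 + 28.402 ≈ 44.797 mg.

44.8 mg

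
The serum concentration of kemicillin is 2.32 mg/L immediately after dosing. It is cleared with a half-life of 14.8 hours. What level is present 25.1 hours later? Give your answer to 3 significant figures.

0.716 mg/L

Number of half-lives: n = 25.1/14.8 ≈ 1.6959.
Remaining = 2.32 × (1/2)^1.6959 = 2.32 × 0.30865 ≈ 0.71607 mg/L.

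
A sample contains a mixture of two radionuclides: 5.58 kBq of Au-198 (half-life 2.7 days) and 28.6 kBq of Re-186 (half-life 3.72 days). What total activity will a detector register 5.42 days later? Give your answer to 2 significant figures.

Au-198: 5.58 × (1/2)^(5.42/2.7) = 5.58 × (1/2)^2.0074 ≈ 1.3879 kBq.
Re-186: 28.6 × (1/2)^(5.42/3.72) = 28.6 × (1/2)^1.457 ≈ 10.418 kBq.
Total = 1.3879 + 10.418 ≈ 11.805 kBq.

12 kBq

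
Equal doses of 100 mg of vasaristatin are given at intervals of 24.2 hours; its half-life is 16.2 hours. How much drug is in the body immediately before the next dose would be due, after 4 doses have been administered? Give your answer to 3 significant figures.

The 4 doses were given 96.8, 72.6, 48.4, 24.2 hours ago.
Total = 100·(1/2)^(96.8/16.2) + 100·(1/2)^(72.6/16.2) + 100·(1/2)^(48.4/16.2) + 100·(1/2)^(24.2/16.2)
      = 1.5895 + 4.4765 + 12.607 + 35.507 ≈ 54.18 mg.

54.2 mg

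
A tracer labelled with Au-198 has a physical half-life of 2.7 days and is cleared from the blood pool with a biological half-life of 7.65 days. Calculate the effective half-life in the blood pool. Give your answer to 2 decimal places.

2.00 days

1/t_eff = 1/t_phys + 1/t_biol = 1/2.7 + 1/7.65 = 0.50109 per day.
t_eff = 2.7 × 7.65 / (2.7 + 7.65) ≈ 1.9957 days.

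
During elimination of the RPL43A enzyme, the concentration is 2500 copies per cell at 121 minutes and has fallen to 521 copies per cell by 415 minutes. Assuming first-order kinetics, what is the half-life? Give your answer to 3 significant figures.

130 minutes

Over Δt = 415 − 121 = 294 minutes, the level fell by a factor of 2500/521 ≈ 4.7985.
n = log₂(4.7985) ≈ 2.2626 half-lives, so t½ = 294/2.2626 ≈ 129.94 minutes.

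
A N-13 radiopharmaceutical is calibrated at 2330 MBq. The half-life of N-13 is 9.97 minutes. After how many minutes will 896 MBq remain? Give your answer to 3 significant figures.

Fraction remaining = 896/2330 ≈ 0.38455.
n = log₂(2330/896) = ln(2.6004)/ln 2 ≈ 1.3788 half-lives.
t = n × t½ = 1.3788 × 9.97 ≈ 13.746 minutes.

13.7 minutes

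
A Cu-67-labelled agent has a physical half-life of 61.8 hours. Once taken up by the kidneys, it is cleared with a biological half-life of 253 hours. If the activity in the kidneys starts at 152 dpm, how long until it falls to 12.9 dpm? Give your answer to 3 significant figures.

177 hours

1/t_eff = 1/t_phys + 1/t_biol = 1/61.8 + 1/253 = 0.020134 per hour.
t_eff = 61.8 × 253 / (61.8 + 253) ≈ 49.668 hours.
n = log₂(152/12.9) ≈ 3.5586; t = 3.5586 × 49.668 ≈ 176.75 hours.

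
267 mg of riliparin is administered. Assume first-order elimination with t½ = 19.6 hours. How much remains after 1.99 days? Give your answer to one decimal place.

49.3 mg

Convert the elapsed time: 1.99 days = 47.76 hours.
Number of half-lives: n = 47.76/19.6 ≈ 2.4367.
Remaining = 267 × (1/2)^2.4367 = 267 × 0.1847 ≈ 49.315 mg.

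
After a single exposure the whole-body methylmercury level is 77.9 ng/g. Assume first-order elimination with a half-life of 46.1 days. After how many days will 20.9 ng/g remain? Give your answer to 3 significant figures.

Fraction remaining = 20.9/77.9 ≈ 0.26829.
n = log₂(77.9/20.9) = ln(3.7273)/ln 2 ≈ 1.8981 half-lives.
t = n × t½ = 1.8981 × 46.1 ≈ 87.503 days.

87.5 days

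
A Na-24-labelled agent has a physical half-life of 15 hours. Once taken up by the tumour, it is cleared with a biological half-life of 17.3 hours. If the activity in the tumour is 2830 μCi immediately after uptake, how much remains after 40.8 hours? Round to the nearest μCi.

84 μCi

1/t_eff = 1/t_phys + 1/t_biol = 1/15 + 1/17.3 = 0.12447 per hour.
t_eff = 15 × 17.3 / (15 + 17.3) ≈ 8.0341 hours.
Remaining = 2830 × (1/2)^(40.8/8.0341) = 2830 × (1/2)^5.0784 ≈ 83.761 μCi.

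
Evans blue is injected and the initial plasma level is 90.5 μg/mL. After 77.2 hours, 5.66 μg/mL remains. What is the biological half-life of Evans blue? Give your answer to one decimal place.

A/A₀ = 5.66/90.5 ≈ 0.062541.
n = log₂(15.989) ≈ 3.999 half-lives elapsed in 77.2 hours.
t½ = 77.2/3.999 ≈ 19.305 hours.

19.3 hours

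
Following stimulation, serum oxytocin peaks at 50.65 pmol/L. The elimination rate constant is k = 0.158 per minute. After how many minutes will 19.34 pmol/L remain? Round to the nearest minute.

6 minutes

t½ = ln 2 / k = 0.69315 / 0.158 ≈ 4.387 minutes.
Fraction remaining = 19.34/50.65 ≈ 0.38184.
n = log₂(50.65/19.34) = ln(2.6189)/ln 2 ≈ 1.389 half-lives.
t = n × t½ = 1.389 × 4.387 ≈ 6.0934 minutes.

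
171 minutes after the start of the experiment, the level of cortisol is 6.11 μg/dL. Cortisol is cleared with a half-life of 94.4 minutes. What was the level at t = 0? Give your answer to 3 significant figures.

Number of half-lives elapsed: n = 171/94.4 ≈ 1.8114.
A₀ = A × 2^n = 6.11 × 2^1.8114 = 6.11 × 3.5099 ≈ 21.446 μg/dL.

21.4 μg/dL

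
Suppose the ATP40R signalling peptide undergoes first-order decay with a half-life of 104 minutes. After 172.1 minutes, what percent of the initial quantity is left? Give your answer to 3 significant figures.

31.8%

n = 172.1/104 ≈ 1.6548 half-lives.
Fraction remaining = (1/2)^1.6548 ≈ 0.31758, i.e. 31.758%.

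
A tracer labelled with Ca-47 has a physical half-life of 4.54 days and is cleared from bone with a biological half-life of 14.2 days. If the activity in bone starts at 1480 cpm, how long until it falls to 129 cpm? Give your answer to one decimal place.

12.1 days

1/t_eff = 1/t_phys + 1/t_biol = 1/4.54 + 1/14.2 = 0.29069 per day.
t_eff = 4.54 × 14.2 / (4.54 + 14.2) ≈ 3.4401 days.
n = log₂(1480/129) ≈ 3.5202; t = 3.5202 × 3.4401 ≈ 12.11 days.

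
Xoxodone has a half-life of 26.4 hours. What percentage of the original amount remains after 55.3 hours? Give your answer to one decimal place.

23.4%

n = 55.3/26.4 ≈ 2.0947 half-lives.
Fraction remaining = (1/2)^2.0947 ≈ 0.23412, i.e. 23.412%.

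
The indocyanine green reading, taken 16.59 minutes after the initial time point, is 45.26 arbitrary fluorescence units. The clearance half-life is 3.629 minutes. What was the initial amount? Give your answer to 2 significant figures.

1100 arbitrary fluorescence units

Number of half-lives elapsed: n = 16.59/3.629 ≈ 4.5715.
A₀ = A × 2^n = 45.26 × 2^4.5715 = 45.26 × 23.777 ≈ 1076.2 arbitrary fluorescence units.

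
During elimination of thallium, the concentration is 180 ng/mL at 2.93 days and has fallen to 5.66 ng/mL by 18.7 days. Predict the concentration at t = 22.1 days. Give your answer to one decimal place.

2.7 ng/mL

Over Δt = 18.7 − 2.93 = 15.77 days, the level fell by a factor of 180/5.66 ≈ 31.802.
n = log₂(31.802) ≈ 4.9911 half-lives, so t½ = 15.77/4.9911 ≈ 3.1597 days.
From t = 18.7 to t = 22.1: 5.66 × (1/2)^((22.1−18.7)/3.1597) ≈ 2.6847 ng/mL.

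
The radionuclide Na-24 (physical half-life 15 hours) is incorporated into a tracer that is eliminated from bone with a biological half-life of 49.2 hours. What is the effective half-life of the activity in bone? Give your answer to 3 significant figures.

1/t_eff = 1/t_phys + 1/t_biol = 1/15 + 1/49.2 = 0.086992 per hour.
t_eff = 15 × 49.2 / (15 + 49.2) ≈ 11.495 hours.

11.5 hours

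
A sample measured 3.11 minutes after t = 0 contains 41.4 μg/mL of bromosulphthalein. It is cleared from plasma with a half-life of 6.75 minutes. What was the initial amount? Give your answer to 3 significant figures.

57.0 μg/mL

Number of half-lives elapsed: n = 3.11/6.75 ≈ 0.46074.
A₀ = A × 2^n = 41.4 × 2^0.46074 = 41.4 × 1.3762 ≈ 56.977 μg/mL.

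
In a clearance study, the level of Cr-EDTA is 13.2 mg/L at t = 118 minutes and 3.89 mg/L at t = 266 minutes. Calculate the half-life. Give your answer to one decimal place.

Over Δt = 266 − 118 = 148 minutes, the level fell by a factor of 13.2/3.89 ≈ 3.3933.
n = log₂(3.3933) ≈ 1.7627 half-lives, so t½ = 148/1.7627 ≈ 83.962 minutes.

84.0 minutes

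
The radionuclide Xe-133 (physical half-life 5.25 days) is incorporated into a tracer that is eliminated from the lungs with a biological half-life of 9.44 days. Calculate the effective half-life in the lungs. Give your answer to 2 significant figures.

1/t_eff = 1/t_phys + 1/t_biol = 1/5.25 + 1/9.44 = 0.29641 per day.
t_eff = 5.25 × 9.44 / (5.25 + 9.44) ≈ 3.3737 days.

3.4 days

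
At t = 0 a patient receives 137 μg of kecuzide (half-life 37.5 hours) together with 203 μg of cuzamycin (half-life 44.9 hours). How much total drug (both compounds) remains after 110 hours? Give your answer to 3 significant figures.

kecuzide: 137 × (1/2)^(110/37.5) = 137 × (1/2)^2.9333 ≈ 17.935 μg.
cuzamycin: 203 × (1/2)^(110/44.9) = 203 × (1/2)^2.4499 ≈ 37.154 μg.
Total = 17.935 + 37.154 ≈ 55.089 μg.

55.1 μg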